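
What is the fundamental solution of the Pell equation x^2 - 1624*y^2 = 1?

First expand sqrt(1624) as a continued fraction. With x_i = (sqrt(1624) + m_i)/d_i and (m_0, d_0) = (0, 1): a_0 = floor(sqrt(1624)) = 40, since 40^2 = 1600 <= 1624 < 1681 = 41^2.
Iterate m_{i+1} = d_i*a_i - m_i, d_{i+1} = (1624 - m_{i+1}^2)/d_i, a_{i+1} = floor((a_0 + m_{i+1})/d_{i+1}):
  m_1 = 1*40 - 0 = 40, d_1 = (1624 - 40^2)/1 = 24/1 = 24, a_1 = floor((40 + 40)/24) = 3.
  m_2 = 24*3 - 40 = 32, d_2 = (1624 - 32^2)/24 = 600/24 = 25, a_2 = floor((40 + 32)/25) = 2.
  m_3 = 25*2 - 32 = 18, d_3 = (1624 - 18^2)/25 = 1300/25 = 52, a_3 = floor((40 + 18)/52) = 1.
  m_4 = 52*1 - 18 = 34, d_4 = (1624 - 34^2)/52 = 468/52 = 9, a_4 = floor((40 + 34)/9) = 8.
  m_5 = 9*8 - 34 = 38, d_5 = (1624 - 38^2)/9 = 180/9 = 20, a_5 = floor((40 + 38)/20) = 3.
  m_6 = 20*3 - 38 = 22, d_6 = (1624 - 22^2)/20 = 1140/20 = 57, a_6 = floor((40 + 22)/57) = 1.
  m_7 = 57*1 - 22 = 35, d_7 = (1624 - 35^2)/57 = 399/57 = 7, a_7 = floor((40 + 35)/7) = 10.
  m_8 = 7*10 - 35 = 35, d_8 = (1624 - 35^2)/7 = 399/7 = 57, a_8 = floor((40 + 35)/57) = 1.
  m_9 = 57*1 - 35 = 22, d_9 = (1624 - 22^2)/57 = 1140/57 = 20, a_9 = floor((40 + 22)/20) = 3.
  m_10 = 20*3 - 22 = 38, d_10 = (1624 - 38^2)/20 = 180/20 = 9, a_10 = floor((40 + 38)/9) = 8.
  m_11 = 9*8 - 38 = 34, d_11 = (1624 - 34^2)/9 = 468/9 = 52, a_11 = floor((40 + 34)/52) = 1.
  m_12 = 52*1 - 34 = 18, d_12 = (1624 - 18^2)/52 = 1300/52 = 25, a_12 = floor((40 + 18)/25) = 2.
  m_13 = 25*2 - 18 = 32, d_13 = (1624 - 32^2)/25 = 600/25 = 24, a_13 = floor((40 + 32)/24) = 3.
  m_14 = 24*3 - 32 = 40, d_14 = (1624 - 40^2)/24 = 24/24 = 1, a_14 = floor((40 + 40)/1) = 80.
  m_15 = 1*80 - 40 = 40, d_15 = (1624 - 40^2)/1 = 24/1 = 24: (m_15, d_15) = (m_1, d_1) = (40, 24), so from here the quotients repeat a_1, ..., a_14; the period length is 14.
So sqrt(1624) = [40; (3, 2, 1, 8, 3, 1, 10, 1, 3, 8, 1, 2, 3, 80)] with period length k = 14.
k is even, so the fundamental solution of x^2 - 1624y^2 = 1 is (p_{k-1}, q_{k-1}) = (p_13, q_13); compute convergents through index 13.
Convergents (p_i = a_i*p_{i-1} + p_{i-2}, q_i = a_i*q_{i-1} + q_{i-2} with p_{-2}=0, p_{-1}=1, q_{-2}=1, q_{-1}=0):
  i=0: a_0=40, p_0 = 40*1 + 0 = 40, q_0 = 40*0 + 1 = 1.
  i=1: a_1=3, p_1 = 3*40 + 1 = 121, q_1 = 3*1 + 0 = 3.
  i=2: a_2=2, p_2 = 2*121 + 40 = 282, q_2 = 2*3 + 1 = 7.
  i=3: a_3=1, p_3 = 1*282 + 121 = 403, q_3 = 1*7 + 3 = 10.
  i=4: a_4=8, p_4 = 8*403 + 282 = 3506, q_4 = 8*10 + 7 = 87.
  i=5: a_5=3, p_5 = 3*3506 + 403 = 10921, q_5 = 3*87 + 10 = 271.
  i=6: a_6=1, p_6 = 1*10921 + 3506 = 14427, q_6 = 1*271 + 87 = 358.
  i=7: a_7=10, p_7 = 10*14427 + 10921 = 155191, q_7 = 10*358 + 271 = 3851.
  i=8: a_8=1, p_8 = 1*155191 + 14427 = 169618, q_8 = 1*3851 + 358 = 4209.
  i=9: a_9=3, p_9 = 3*169618 + 155191 = 664045, q_9 = 3*4209 + 3851 = 16478.
  i=10: a_10=8, p_10 = 8*664045 + 169618 = 5481978, q_10 = 8*16478 + 4209 = 136033.
  i=11: a_11=1, p_11 = 1*5481978 + 664045 = 6146023, q_11 = 1*136033 + 16478 = 152511.
  i=12: a_12=2, p_12 = 2*6146023 + 5481978 = 17774024, q_12 = 2*152511 + 136033 = 441055.
  i=13: a_13=3, p_13 = 3*17774024 + 6146023 = 59468095, q_13 = 3*441055 + 152511 = 1475676.
Check: 59468095^2 - 1624*1475676^2 = 3536454322929025 - 3536454322929024 = 1, so (x, y) = (59468095, 1475676) solves the equation, and by the theorem it is the least positive solution.

(x, y) = (59468095, 1475676)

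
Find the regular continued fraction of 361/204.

Run the Euclidean algorithm on 361 and 204; the successive quotients are the partial quotients a_0, a_1, ... (each step inverts the fractional part left over by the previous one):
  361 = 1*204 + 157, so a_0 = 1.
  204 = 1*157 + 47, so a_1 = 1.
  157 = 3*47 + 16, so a_2 = 3.
  47 = 2*16 + 15, so a_3 = 2.
  16 = 1*15 + 1, so a_4 = 1.
  15 = 15*1 + 0, so a_5 = 15.
The remainder reaches 0 after 6 divisions, so the expansion has 6 partial quotients, read off in order.

[1; 1, 3, 2, 1, 15]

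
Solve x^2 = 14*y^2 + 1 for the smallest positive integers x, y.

First expand sqrt(14) as a continued fraction. With x_i = (sqrt(14) + m_i)/d_i and (m_0, d_0) = (0, 1): a_0 = floor(sqrt(14)) = 3, since 3^2 = 9 <= 14 < 16 = 4^2.
Iterate m_{i+1} = d_i*a_i - m_i, d_{i+1} = (14 - m_{i+1}^2)/d_i, a_{i+1} = floor((a_0 + m_{i+1})/d_{i+1}):
  m_1 = 1*3 - 0 = 3, d_1 = (14 - 3^2)/1 = 5/1 = 5, a_1 = floor((3 + 3)/5) = 1.
  m_2 = 5*1 - 3 = 2, d_2 = (14 - 2^2)/5 = 10/5 = 2, a_2 = floor((3 + 2)/2) = 2.
  m_3 = 2*2 - 2 = 2, d_3 = (14 - 2^2)/2 = 10/2 = 5, a_3 = floor((3 + 2)/5) = 1.
  m_4 = 5*1 - 2 = 3, d_4 = (14 - 3^2)/5 = 5/5 = 1, a_4 = floor((3 + 3)/1) = 6.
  m_5 = 1*6 - 3 = 3, d_5 = (14 - 3^2)/1 = 5/1 = 5: (m_5, d_5) = (m_1, d_1) = (3, 5), so from here the quotients repeat a_1, ..., a_4; the period length is 4.
So sqrt(14) = [3; (1, 2, 1, 6)] with period length k = 4.
k is even, so the fundamental solution of x^2 - 14y^2 = 1 is (p_{k-1}, q_{k-1}) = (p_3, q_3); compute convergents through index 3.
Convergents (p_i = a_i*p_{i-1} + p_{i-2}, q_i = a_i*q_{i-1} + q_{i-2} with p_{-2}=0, p_{-1}=1, q_{-2}=1, q_{-1}=0):
  i=0: a_0=3, p_0 = 3*1 + 0 = 3, q_0 = 3*0 + 1 = 1.
  i=1: a_1=1, p_1 = 1*3 + 1 = 4, q_1 = 1*1 + 0 = 1.
  i=2: a_2=2, p_2 = 2*4 + 3 = 11, q_2 = 2*1 + 1 = 3.
  i=3: a_3=1, p_3 = 1*11 + 4 = 15, q_3 = 1*3 + 1 = 4.
Check: 15^2 - 14*4^2 = 225 - 224 = 1, so (x, y) = (15, 4) solves the equation, and by the theorem it is the least positive solution.

(x, y) = (15, 4)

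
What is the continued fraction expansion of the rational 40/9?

[4; 2, 4]

Run the Euclidean algorithm on 40 and 9; the successive quotients are the partial quotients a_0, a_1, ... (each step inverts the fractional part left over by the previous one):
  40 = 4*9 + 4, so a_0 = 4.
  9 = 2*4 + 1, so a_1 = 2.
  4 = 4*1 + 0, so a_2 = 4.
The remainder reaches 0 after 3 divisions, so the expansion has 3 partial quotients, read off in order.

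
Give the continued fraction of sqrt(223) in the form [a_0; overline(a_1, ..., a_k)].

[14; overline(1, 13, 1, 28)]

Write x_i = (sqrt(223) + m_i)/d_i with (m_0, d_0) = (0, 1). a_0 = floor(sqrt(223)) = 14, since 14^2 = 196 <= 223 < 225 = 15^2.
Iterate m_{i+1} = d_i*a_i - m_i, d_{i+1} = (223 - m_{i+1}^2)/d_i, a_{i+1} = floor((a_0 + m_{i+1})/d_{i+1}):
  m_1 = 1*14 - 0 = 14, d_1 = (223 - 14^2)/1 = 27/1 = 27, a_1 = floor((14 + 14)/27) = 1.
  m_2 = 27*1 - 14 = 13, d_2 = (223 - 13^2)/27 = 54/27 = 2, a_2 = floor((14 + 13)/2) = 13.
  m_3 = 2*13 - 13 = 13, d_3 = (223 - 13^2)/2 = 54/2 = 27, a_3 = floor((14 + 13)/27) = 1.
  m_4 = 27*1 - 13 = 14, d_4 = (223 - 14^2)/27 = 27/27 = 1, a_4 = floor((14 + 14)/1) = 28.
  m_5 = 1*28 - 14 = 14, d_5 = (223 - 14^2)/1 = 27/1 = 27: (m_5, d_5) = (m_1, d_1) = (14, 27), so from here the quotients repeat a_1, ..., a_4; the period length is 4.
Hence the expansion of sqrt(223) is a_0 = 14 followed by the repeating block 1, 13, 1, 28 (period 4).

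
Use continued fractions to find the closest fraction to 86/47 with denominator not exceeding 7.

11/6

Expand x = 86/47 as a continued fraction with the Euclidean algorithm:
  86 = 1*47 + 39, so a_0 = 1.
  47 = 1*39 + 8, so a_1 = 1.
  39 = 4*8 + 7, so a_2 = 4.
  8 = 1*7 + 1, so a_3 = 1.
  7 = 7*1 + 0, so a_4 = 7.
so x = [1; 1, 4, 1, 7].
Convergents (p_i = a_i*p_{i-1} + p_{i-2}, q_i = a_i*q_{i-1} + q_{i-2} with p_{-2}=0, p_{-1}=1, q_{-2}=1, q_{-1}=0), until the denominator exceeds 7:
  i=0: a_0=1, p_0 = 1*1 + 0 = 1, q_0 = 1*0 + 1 = 1.
  i=1: a_1=1, p_1 = 1*1 + 1 = 2, q_1 = 1*1 + 0 = 1.
  i=2: a_2=4, p_2 = 4*2 + 1 = 9, q_2 = 4*1 + 1 = 5.
  i=3: a_3=1, p_3 = 1*9 + 2 = 11, q_3 = 1*5 + 1 = 6.
  i=4: a_4=7, p_4 = 7*11 + 9 = 86, q_4 = 7*6 + 5 = 47.
q_4 = 47 > 7, so the last convergent with denominator <= 7 is p_3/q_3 = 11/6.
The closest fraction with denominator <= 7 is either p_3/q_3 or the intermediate fraction (k*p_3 + p_2)/(k*q_3 + q_2) with the largest k >= 1 whose denominator stays <= 7; these approach x as k grows, and every other convergent or intermediate fraction in range is farther away.
Largest k: floor((7 - q_2)/q_3) = floor((7 - 5)/6) = 0.
Since k = 0, no intermediate fraction beyond p_3/q_3 has denominator <= 7, so the convergent 11/6 is the closest (its error is |86*6 - 11*47|/(47*6) = 1/282).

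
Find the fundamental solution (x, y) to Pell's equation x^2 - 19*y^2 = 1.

(x, y) = (170, 39)

First expand sqrt(19) as a continued fraction. With x_i = (sqrt(19) + m_i)/d_i and (m_0, d_0) = (0, 1): a_0 = floor(sqrt(19)) = 4, since 4^2 = 16 <= 19 < 25 = 5^2.
Iterate m_{i+1} = d_i*a_i - m_i, d_{i+1} = (19 - m_{i+1}^2)/d_i, a_{i+1} = floor((a_0 + m_{i+1})/d_{i+1}):
  m_1 = 1*4 - 0 = 4, d_1 = (19 - 4^2)/1 = 3/1 = 3, a_1 = floor((4 + 4)/3) = 2.
  m_2 = 3*2 - 4 = 2, d_2 = (19 - 2^2)/3 = 15/3 = 5, a_2 = floor((4 + 2)/5) = 1.
  m_3 = 5*1 - 2 = 3, d_3 = (19 - 3^2)/5 = 10/5 = 2, a_3 = floor((4 + 3)/2) = 3.
  m_4 = 2*3 - 3 = 3, d_4 = (19 - 3^2)/2 = 10/2 = 5, a_4 = floor((4 + 3)/5) = 1.
  m_5 = 5*1 - 3 = 2, d_5 = (19 - 2^2)/5 = 15/5 = 3, a_5 = floor((4 + 2)/3) = 2.
  m_6 = 3*2 - 2 = 4, d_6 = (19 - 4^2)/3 = 3/3 = 1, a_6 = floor((4 + 4)/1) = 8.
  m_7 = 1*8 - 4 = 4, d_7 = (19 - 4^2)/1 = 3/1 = 3: (m_7, d_7) = (m_1, d_1) = (4, 3), so from here the quotients repeat a_1, ..., a_6; the period length is 6.
So sqrt(19) = [4; (2, 1, 3, 1, 2, 8)] with period length k = 6.
k is even, so the fundamental solution of x^2 - 19y^2 = 1 is (p_{k-1}, q_{k-1}) = (p_5, q_5); compute convergents through index 5.
Convergents (p_i = a_i*p_{i-1} + p_{i-2}, q_i = a_i*q_{i-1} + q_{i-2} with p_{-2}=0, p_{-1}=1, q_{-2}=1, q_{-1}=0):
  i=0: a_0=4, p_0 = 4*1 + 0 = 4, q_0 = 4*0 + 1 = 1.
  i=1: a_1=2, p_1 = 2*4 + 1 = 9, q_1 = 2*1 + 0 = 2.
  i=2: a_2=1, p_2 = 1*9 + 4 = 13, q_2 = 1*2 + 1 = 3.
  i=3: a_3=3, p_3 = 3*13 + 9 = 48, q_3 = 3*3 + 2 = 11.
  i=4: a_4=1, p_4 = 1*48 + 13 = 61, q_4 = 1*11 + 3 = 14.
  i=5: a_5=2, p_5 = 2*61 + 48 = 170, q_5 = 2*14 + 11 = 39.
Check: 170^2 - 19*39^2 = 28900 - 28899 = 1, so (x, y) = (170, 39) solves the equation, and by the theorem it is the least positive solution.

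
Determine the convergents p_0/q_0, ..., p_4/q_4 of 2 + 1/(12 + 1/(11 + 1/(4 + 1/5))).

Using the convergent recurrence p_i = a_i*p_{i-1} + p_{i-2}, q_i = a_i*q_{i-1} + q_{i-2} with p_{-2}=0, p_{-1}=1, q_{-2}=1, q_{-1}=0:
  i=0: a_0=2, p_0 = 2*1 + 0 = 2, q_0 = 2*0 + 1 = 1.
  i=1: a_1=12, p_1 = 12*2 + 1 = 25, q_1 = 12*1 + 0 = 12.
  i=2: a_2=11, p_2 = 11*25 + 2 = 277, q_2 = 11*12 + 1 = 133.
  i=3: a_3=4, p_3 = 4*277 + 25 = 1133, q_3 = 4*133 + 12 = 544.
  i=4: a_4=5, p_4 = 5*1133 + 277 = 5942, q_4 = 5*544 + 133 = 2853.

2/1, 25/12, 277/133, 1133/544, 5942/2853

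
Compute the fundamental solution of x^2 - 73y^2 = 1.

(x, y) = (2281249, 267000)

First expand sqrt(73) as a continued fraction. With x_i = (sqrt(73) + m_i)/d_i and (m_0, d_0) = (0, 1): a_0 = floor(sqrt(73)) = 8, since 8^2 = 64 <= 73 < 81 = 9^2.
Iterate m_{i+1} = d_i*a_i - m_i, d_{i+1} = (73 - m_{i+1}^2)/d_i, a_{i+1} = floor((a_0 + m_{i+1})/d_{i+1}):
  m_1 = 1*8 - 0 = 8, d_1 = (73 - 8^2)/1 = 9/1 = 9, a_1 = floor((8 + 8)/9) = 1.
  m_2 = 9*1 - 8 = 1, d_2 = (73 - 1^2)/9 = 72/9 = 8, a_2 = floor((8 + 1)/8) = 1.
  m_3 = 8*1 - 1 = 7, d_3 = (73 - 7^2)/8 = 24/8 = 3, a_3 = floor((8 + 7)/3) = 5.
  m_4 = 3*5 - 7 = 8, d_4 = (73 - 8^2)/3 = 9/3 = 3, a_4 = floor((8 + 8)/3) = 5.
  m_5 = 3*5 - 8 = 7, d_5 = (73 - 7^2)/3 = 24/3 = 8, a_5 = floor((8 + 7)/8) = 1.
  m_6 = 8*1 - 7 = 1, d_6 = (73 - 1^2)/8 = 72/8 = 9, a_6 = floor((8 + 1)/9) = 1.
  m_7 = 9*1 - 1 = 8, d_7 = (73 - 8^2)/9 = 9/9 = 1, a_7 = floor((8 + 8)/1) = 16.
  m_8 = 1*16 - 8 = 8, d_8 = (73 - 8^2)/1 = 9/1 = 9: (m_8, d_8) = (m_1, d_1) = (8, 9), so from here the quotients repeat a_1, ..., a_7; the period length is 7.
So sqrt(73) = [8; (1, 1, 5, 5, 1, 1, 16)] with period length k = 7.
k is odd, so (p_{k-1}, q_{k-1}) only solves x^2 - 73y^2 = -1 and the fundamental solution of x^2 - 73y^2 = 1 is (p_{2k-1}, q_{2k-1}) = (p_13, q_13); compute convergents through index 13, running through the period twice.
Convergents (p_i = a_i*p_{i-1} + p_{i-2}, q_i = a_i*q_{i-1} + q_{i-2} with p_{-2}=0, p_{-1}=1, q_{-2}=1, q_{-1}=0):
  i=0: a_0=8, p_0 = 8*1 + 0 = 8, q_0 = 8*0 + 1 = 1.
  i=1: a_1=1, p_1 = 1*8 + 1 = 9, q_1 = 1*1 + 0 = 1.
  i=2: a_2=1, p_2 = 1*9 + 8 = 17, q_2 = 1*1 + 1 = 2.
  i=3: a_3=5, p_3 = 5*17 + 9 = 94, q_3 = 5*2 + 1 = 11.
  i=4: a_4=5, p_4 = 5*94 + 17 = 487, q_4 = 5*11 + 2 = 57.
  i=5: a_5=1, p_5 = 1*487 + 94 = 581, q_5 = 1*57 + 11 = 68.
  i=6: a_6=1, p_6 = 1*581 + 487 = 1068, q_6 = 1*68 + 57 = 125.
  i=7: a_7=16, p_7 = 16*1068 + 581 = 17669, q_7 = 16*125 + 68 = 2068.
  i=8: a_8=1, p_8 = 1*17669 + 1068 = 18737, q_8 = 1*2068 + 125 = 2193.
  i=9: a_9=1, p_9 = 1*18737 + 17669 = 36406, q_9 = 1*2193 + 2068 = 4261.
  i=10: a_10=5, p_10 = 5*36406 + 18737 = 200767, q_10 = 5*4261 + 2193 = 23498.
  i=11: a_11=5, p_11 = 5*200767 + 36406 = 1040241, q_11 = 5*23498 + 4261 = 121751.
  i=12: a_12=1, p_12 = 1*1040241 + 200767 = 1241008, q_12 = 1*121751 + 23498 = 145249.
  i=13: a_13=1, p_13 = 1*1241008 + 1040241 = 2281249, q_13 = 1*145249 + 121751 = 267000.
Indeed p_6^2 - 73*q_6^2 = 1140624 - 1140625 = -1, not +1.
Check: 2281249^2 - 73*267000^2 = 5204097000001 - 5204097000000 = 1, so (x, y) = (2281249, 267000) solves the equation, and by the theorem it is the least positive solution.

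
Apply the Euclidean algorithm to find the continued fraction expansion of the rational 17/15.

Run the Euclidean algorithm on 17 and 15; the successive quotients are the partial quotients a_0, a_1, ... (each step inverts the fractional part left over by the previous one):
  17 = 1*15 + 2, so a_0 = 1.
  15 = 7*2 + 1, so a_1 = 7.
  2 = 2*1 + 0, so a_2 = 2.
The remainder reaches 0 after 3 divisions, so the expansion has 3 partial quotients, read off in order.

[1; 7, 2]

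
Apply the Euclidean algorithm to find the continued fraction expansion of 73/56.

[1; 3, 3, 2, 2]

Run the Euclidean algorithm on 73 and 56; the successive quotients are the partial quotients a_0, a_1, ... (each step inverts the fractional part left over by the previous one):
  73 = 1*56 + 17, so a_0 = 1.
  56 = 3*17 + 5, so a_1 = 3.
  17 = 3*5 + 2, so a_2 = 3.
  5 = 2*2 + 1, so a_3 = 2.
  2 = 2*1 + 0, so a_4 = 2.
The remainder reaches 0 after 5 divisions, so the expansion has 5 partial quotients, read off in order.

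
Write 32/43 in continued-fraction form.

[0; 1, 2, 1, 10]

Run the Euclidean algorithm on 32 and 43; the successive quotients are the partial quotients a_0, a_1, ... (each step inverts the fractional part left over by the previous one):
  32 = 0*43 + 32, so a_0 = 0.
  43 = 1*32 + 11, so a_1 = 1.
  32 = 2*11 + 10, so a_2 = 2.
  11 = 1*10 + 1, so a_3 = 1.
  10 = 10*1 + 0, so a_4 = 10.
The remainder reaches 0 after 5 divisions, so the expansion has 5 partial quotients, read off in order.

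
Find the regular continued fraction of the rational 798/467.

[1; 1, 2, 2, 3, 3, 1, 1, 2]

Run the Euclidean algorithm on 798 and 467; the successive quotients are the partial quotients a_0, a_1, ... (each step inverts the fractional part left over by the previous one):
  798 = 1*467 + 331, so a_0 = 1.
  467 = 1*331 + 136, so a_1 = 1.
  331 = 2*136 + 59, so a_2 = 2.
  136 = 2*59 + 18, so a_3 = 2.
  59 = 3*18 + 5, so a_4 = 3.
  18 = 3*5 + 3, so a_5 = 3.
  5 = 1*3 + 2, so a_6 = 1.
  3 = 1*2 + 1, so a_7 = 1.
  2 = 2*1 + 0, so a_8 = 2.
The remainder reaches 0 after 9 divisions, so the expansion has 9 partial quotients, read off in order.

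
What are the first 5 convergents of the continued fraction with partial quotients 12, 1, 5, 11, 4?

Using the convergent recurrence p_i = a_i*p_{i-1} + p_{i-2}, q_i = a_i*q_{i-1} + q_{i-2} with p_{-2}=0, p_{-1}=1, q_{-2}=1, q_{-1}=0:
  i=0: a_0=12, p_0 = 12*1 + 0 = 12, q_0 = 12*0 + 1 = 1.
  i=1: a_1=1, p_1 = 1*12 + 1 = 13, q_1 = 1*1 + 0 = 1.
  i=2: a_2=5, p_2 = 5*13 + 12 = 77, q_2 = 5*1 + 1 = 6.
  i=3: a_3=11, p_3 = 11*77 + 13 = 860, q_3 = 11*6 + 1 = 67.
  i=4: a_4=4, p_4 = 4*860 + 77 = 3517, q_4 = 4*67 + 6 = 274.

12/1, 13/1, 77/6, 860/67, 3517/274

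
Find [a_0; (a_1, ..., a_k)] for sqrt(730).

Write x_i = (sqrt(730) + m_i)/d_i with (m_0, d_0) = (0, 1). a_0 = floor(sqrt(730)) = 27, since 27^2 = 729 <= 730 < 784 = 28^2.
Iterate m_{i+1} = d_i*a_i - m_i, d_{i+1} = (730 - m_{i+1}^2)/d_i, a_{i+1} = floor((a_0 + m_{i+1})/d_{i+1}):
  m_1 = 1*27 - 0 = 27, d_1 = (730 - 27^2)/1 = 1/1 = 1, a_1 = floor((27 + 27)/1) = 54.
  m_2 = 1*54 - 27 = 27, d_2 = (730 - 27^2)/1 = 1/1 = 1: (m_2, d_2) = (m_1, d_1) = (27, 1), so from here the quotient a_1 repeats; the period length is 1.
Hence the expansion of sqrt(730) is a_0 = 27 followed by the repeating block 54 (period 1).

[27; (54)]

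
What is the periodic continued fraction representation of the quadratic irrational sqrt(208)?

[14; (2, 2, 1, 2, 2, 28)]

Write x_i = (sqrt(208) + m_i)/d_i with (m_0, d_0) = (0, 1). a_0 = floor(sqrt(208)) = 14, since 14^2 = 196 <= 208 < 225 = 15^2.
Iterate m_{i+1} = d_i*a_i - m_i, d_{i+1} = (208 - m_{i+1}^2)/d_i, a_{i+1} = floor((a_0 + m_{i+1})/d_{i+1}):
  m_1 = 1*14 - 0 = 14, d_1 = (208 - 14^2)/1 = 12/1 = 12, a_1 = floor((14 + 14)/12) = 2.
  m_2 = 12*2 - 14 = 10, d_2 = (208 - 10^2)/12 = 108/12 = 9, a_2 = floor((14 + 10)/9) = 2.
  m_3 = 9*2 - 10 = 8, d_3 = (208 - 8^2)/9 = 144/9 = 16, a_3 = floor((14 + 8)/16) = 1.
  m_4 = 16*1 - 8 = 8, d_4 = (208 - 8^2)/16 = 144/16 = 9, a_4 = floor((14 + 8)/9) = 2.
  m_5 = 9*2 - 8 = 10, d_5 = (208 - 10^2)/9 = 108/9 = 12, a_5 = floor((14 + 10)/12) = 2.
  m_6 = 12*2 - 10 = 14, d_6 = (208 - 14^2)/12 = 12/12 = 1, a_6 = floor((14 + 14)/1) = 28.
  m_7 = 1*28 - 14 = 14, d_7 = (208 - 14^2)/1 = 12/1 = 12: (m_7, d_7) = (m_1, d_1) = (14, 12), so from here the quotients repeat a_1, ..., a_6; the period length is 6.
Hence the expansion of sqrt(208) is a_0 = 14 followed by the repeating block 2, 2, 1, 2, 2, 28 (period 6).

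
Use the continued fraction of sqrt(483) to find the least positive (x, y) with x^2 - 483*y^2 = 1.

(x, y) = (22, 1)

First expand sqrt(483) as a continued fraction. With x_i = (sqrt(483) + m_i)/d_i and (m_0, d_0) = (0, 1): a_0 = floor(sqrt(483)) = 21, since 21^2 = 441 <= 483 < 484 = 22^2.
Iterate m_{i+1} = d_i*a_i - m_i, d_{i+1} = (483 - m_{i+1}^2)/d_i, a_{i+1} = floor((a_0 + m_{i+1})/d_{i+1}):
  m_1 = 1*21 - 0 = 21, d_1 = (483 - 21^2)/1 = 42/1 = 42, a_1 = floor((21 + 21)/42) = 1.
  m_2 = 42*1 - 21 = 21, d_2 = (483 - 21^2)/42 = 42/42 = 1, a_2 = floor((21 + 21)/1) = 42.
  m_3 = 1*42 - 21 = 21, d_3 = (483 - 21^2)/1 = 42/1 = 42: (m_3, d_3) = (m_1, d_1) = (21, 42), so from here the quotients repeat a_1, a_2; the period length is 2.
So sqrt(483) = [21; (1, 42)] with period length k = 2.
k is even, so the fundamental solution of x^2 - 483y^2 = 1 is (p_{k-1}, q_{k-1}) = (p_1, q_1); compute convergents through index 1.
Convergents (p_i = a_i*p_{i-1} + p_{i-2}, q_i = a_i*q_{i-1} + q_{i-2} with p_{-2}=0, p_{-1}=1, q_{-2}=1, q_{-1}=0):
  i=0: a_0=21, p_0 = 21*1 + 0 = 21, q_0 = 21*0 + 1 = 1.
  i=1: a_1=1, p_1 = 1*21 + 1 = 22, q_1 = 1*1 + 0 = 1.
Check: 22^2 - 483*1^2 = 484 - 483 = 1, so (x, y) = (22, 1) solves the equation, and by the theorem it is the least positive solution.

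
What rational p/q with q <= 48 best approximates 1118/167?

Expand x = 1118/167 as a continued fraction with the Euclidean algorithm:
  1118 = 6*167 + 116, so a_0 = 6.
  167 = 1*116 + 51, so a_1 = 1.
  116 = 2*51 + 14, so a_2 = 2.
  51 = 3*14 + 9, so a_3 = 3.
  14 = 1*9 + 5, so a_4 = 1.
  9 = 1*5 + 4, so a_5 = 1.
  5 = 1*4 + 1, so a_6 = 1.
  4 = 4*1 + 0, so a_7 = 4.
so x = [6; 1, 2, 3, 1, 1, 1, 4].
Convergents (p_i = a_i*p_{i-1} + p_{i-2}, q_i = a_i*q_{i-1} + q_{i-2} with p_{-2}=0, p_{-1}=1, q_{-2}=1, q_{-1}=0), until the denominator exceeds 48:
  i=0: a_0=6, p_0 = 6*1 + 0 = 6, q_0 = 6*0 + 1 = 1.
  i=1: a_1=1, p_1 = 1*6 + 1 = 7, q_1 = 1*1 + 0 = 1.
  i=2: a_2=2, p_2 = 2*7 + 6 = 20, q_2 = 2*1 + 1 = 3.
  i=3: a_3=3, p_3 = 3*20 + 7 = 67, q_3 = 3*3 + 1 = 10.
  i=4: a_4=1, p_4 = 1*67 + 20 = 87, q_4 = 1*10 + 3 = 13.
  i=5: a_5=1, p_5 = 1*87 + 67 = 154, q_5 = 1*13 + 10 = 23.
  i=6: a_6=1, p_6 = 1*154 + 87 = 241, q_6 = 1*23 + 13 = 36.
  i=7: a_7=4, p_7 = 4*241 + 154 = 1118, q_7 = 4*36 + 23 = 167.
q_7 = 167 > 48, so the last convergent with denominator <= 48 is p_6/q_6 = 241/36.
The closest fraction with denominator <= 48 is either p_6/q_6 or the intermediate fraction (k*p_6 + p_5)/(k*q_6 + q_5) with the largest k >= 1 whose denominator stays <= 48; these approach x as k grows, and every other convergent or intermediate fraction in range is farther away.
Largest k: floor((48 - q_5)/q_6) = floor((48 - 23)/36) = 0.
Since k = 0, no intermediate fraction beyond p_6/q_6 has denominator <= 48, so the convergent 241/36 is the closest (its error is |1118*36 - 241*167|/(167*36) = 1/6012).

241/36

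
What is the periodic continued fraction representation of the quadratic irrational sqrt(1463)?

Write x_i = (sqrt(1463) + m_i)/d_i with (m_0, d_0) = (0, 1). a_0 = floor(sqrt(1463)) = 38, since 38^2 = 1444 <= 1463 < 1521 = 39^2.
Iterate m_{i+1} = d_i*a_i - m_i, d_{i+1} = (1463 - m_{i+1}^2)/d_i, a_{i+1} = floor((a_0 + m_{i+1})/d_{i+1}):
  m_1 = 1*38 - 0 = 38, d_1 = (1463 - 38^2)/1 = 19/1 = 19, a_1 = floor((38 + 38)/19) = 4.
  m_2 = 19*4 - 38 = 38, d_2 = (1463 - 38^2)/19 = 19/19 = 1, a_2 = floor((38 + 38)/1) = 76.
  m_3 = 1*76 - 38 = 38, d_3 = (1463 - 38^2)/1 = 19/1 = 19: (m_3, d_3) = (m_1, d_1) = (38, 19), so from here the quotients repeat a_1, a_2; the period length is 2.
Hence the expansion of sqrt(1463) is a_0 = 38 followed by the repeating block 4, 76 (period 2).

[38; (4, 76)]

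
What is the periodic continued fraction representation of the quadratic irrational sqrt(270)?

[16; (2, 3, 6, 3, 2, 32)]

Write x_i = (sqrt(270) + m_i)/d_i with (m_0, d_0) = (0, 1). a_0 = floor(sqrt(270)) = 16, since 16^2 = 256 <= 270 < 289 = 17^2.
Iterate m_{i+1} = d_i*a_i - m_i, d_{i+1} = (270 - m_{i+1}^2)/d_i, a_{i+1} = floor((a_0 + m_{i+1})/d_{i+1}):
  m_1 = 1*16 - 0 = 16, d_1 = (270 - 16^2)/1 = 14/1 = 14, a_1 = floor((16 + 16)/14) = 2.
  m_2 = 14*2 - 16 = 12, d_2 = (270 - 12^2)/14 = 126/14 = 9, a_2 = floor((16 + 12)/9) = 3.
  m_3 = 9*3 - 12 = 15, d_3 = (270 - 15^2)/9 = 45/9 = 5, a_3 = floor((16 + 15)/5) = 6.
  m_4 = 5*6 - 15 = 15, d_4 = (270 - 15^2)/5 = 45/5 = 9, a_4 = floor((16 + 15)/9) = 3.
  m_5 = 9*3 - 15 = 12, d_5 = (270 - 12^2)/9 = 126/9 = 14, a_5 = floor((16 + 12)/14) = 2.
  m_6 = 14*2 - 12 = 16, d_6 = (270 - 16^2)/14 = 14/14 = 1, a_6 = floor((16 + 16)/1) = 32.
  m_7 = 1*32 - 16 = 16, d_7 = (270 - 16^2)/1 = 14/1 = 14: (m_7, d_7) = (m_1, d_1) = (16, 14), so from here the quotients repeat a_1, ..., a_6; the period length is 6.
Hence the expansion of sqrt(270) is a_0 = 16 followed by the repeating block 2, 3, 6, 3, 2, 32 (period 6).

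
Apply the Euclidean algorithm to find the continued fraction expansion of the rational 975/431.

[2; 3, 1, 4, 2, 1, 1, 1, 2]

Run the Euclidean algorithm on 975 and 431; the successive quotients are the partial quotients a_0, a_1, ... (each step inverts the fractional part left over by the previous one):
  975 = 2*431 + 113, so a_0 = 2.
  431 = 3*113 + 92, so a_1 = 3.
  113 = 1*92 + 21, so a_2 = 1.
  92 = 4*21 + 8, so a_3 = 4.
  21 = 2*8 + 5, so a_4 = 2.
  8 = 1*5 + 3, so a_5 = 1.
  5 = 1*3 + 2, so a_6 = 1.
  3 = 1*2 + 1, so a_7 = 1.
  2 = 2*1 + 0, so a_8 = 2.
The remainder reaches 0 after 9 divisions, so the expansion has 9 partial quotients, read off in order.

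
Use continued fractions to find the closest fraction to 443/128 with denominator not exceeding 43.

Expand x = 443/128 as a continued fraction with the Euclidean algorithm:
  443 = 3*128 + 59, so a_0 = 3.
  128 = 2*59 + 10, so a_1 = 2.
  59 = 5*10 + 9, so a_2 = 5.
  10 = 1*9 + 1, so a_3 = 1.
  9 = 9*1 + 0, so a_4 = 9.
so x = [3; 2, 5, 1, 9].
Convergents (p_i = a_i*p_{i-1} + p_{i-2}, q_i = a_i*q_{i-1} + q_{i-2} with p_{-2}=0, p_{-1}=1, q_{-2}=1, q_{-1}=0), until the denominator exceeds 43:
  i=0: a_0=3, p_0 = 3*1 + 0 = 3, q_0 = 3*0 + 1 = 1.
  i=1: a_1=2, p_1 = 2*3 + 1 = 7, q_1 = 2*1 + 0 = 2.
  i=2: a_2=5, p_2 = 5*7 + 3 = 38, q_2 = 5*2 + 1 = 11.
  i=3: a_3=1, p_3 = 1*38 + 7 = 45, q_3 = 1*11 + 2 = 13.
  i=4: a_4=9, p_4 = 9*45 + 38 = 443, q_4 = 9*13 + 11 = 128.
q_4 = 128 > 43, so the last convergent with denominator <= 43 is p_3/q_3 = 45/13.
The closest fraction with denominator <= 43 is either p_3/q_3 or the intermediate fraction (k*p_3 + p_2)/(k*q_3 + q_2) with the largest k >= 1 whose denominator stays <= 43; these approach x as k grows, and every other convergent or intermediate fraction in range is farther away.
Largest k: floor((43 - q_2)/q_3) = floor((43 - 11)/13) = 2.
That gives (2*45 + 38)/(2*13 + 11) = 128/37.
Compare the errors: |x - 45/13| = |443*13 - 45*128|/(128*13) = 1/1664, and |x - 128/37| = |443*37 - 128*128|/(128*37) = 7/4736.
Cross-multiplying, 1*4736 = 4736 < 11648 = 7*1664, so 1/1664 is smaller: the convergent 45/13 is closer to x than 128/37.

45/13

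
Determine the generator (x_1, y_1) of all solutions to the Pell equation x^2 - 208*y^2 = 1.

(x, y) = (649, 45)

First expand sqrt(208) as a continued fraction. With x_i = (sqrt(208) + m_i)/d_i and (m_0, d_0) = (0, 1): a_0 = floor(sqrt(208)) = 14, since 14^2 = 196 <= 208 < 225 = 15^2.
Iterate m_{i+1} = d_i*a_i - m_i, d_{i+1} = (208 - m_{i+1}^2)/d_i, a_{i+1} = floor((a_0 + m_{i+1})/d_{i+1}):
  m_1 = 1*14 - 0 = 14, d_1 = (208 - 14^2)/1 = 12/1 = 12, a_1 = floor((14 + 14)/12) = 2.
  m_2 = 12*2 - 14 = 10, d_2 = (208 - 10^2)/12 = 108/12 = 9, a_2 = floor((14 + 10)/9) = 2.
  m_3 = 9*2 - 10 = 8, d_3 = (208 - 8^2)/9 = 144/9 = 16, a_3 = floor((14 + 8)/16) = 1.
  m_4 = 16*1 - 8 = 8, d_4 = (208 - 8^2)/16 = 144/16 = 9, a_4 = floor((14 + 8)/9) = 2.
  m_5 = 9*2 - 8 = 10, d_5 = (208 - 10^2)/9 = 108/9 = 12, a_5 = floor((14 + 10)/12) = 2.
  m_6 = 12*2 - 10 = 14, d_6 = (208 - 14^2)/12 = 12/12 = 1, a_6 = floor((14 + 14)/1) = 28.
  m_7 = 1*28 - 14 = 14, d_7 = (208 - 14^2)/1 = 12/1 = 12: (m_7, d_7) = (m_1, d_1) = (14, 12), so from here the quotients repeat a_1, ..., a_6; the period length is 6.
So sqrt(208) = [14; (2, 2, 1, 2, 2, 28)] with period length k = 6.
k is even, so the fundamental solution of x^2 - 208y^2 = 1 is (p_{k-1}, q_{k-1}) = (p_5, q_5); compute convergents through index 5.
Convergents (p_i = a_i*p_{i-1} + p_{i-2}, q_i = a_i*q_{i-1} + q_{i-2} with p_{-2}=0, p_{-1}=1, q_{-2}=1, q_{-1}=0):
  i=0: a_0=14, p_0 = 14*1 + 0 = 14, q_0 = 14*0 + 1 = 1.
  i=1: a_1=2, p_1 = 2*14 + 1 = 29, q_1 = 2*1 + 0 = 2.
  i=2: a_2=2, p_2 = 2*29 + 14 = 72, q_2 = 2*2 + 1 = 5.
  i=3: a_3=1, p_3 = 1*72 + 29 = 101, q_3 = 1*5 + 2 = 7.
  i=4: a_4=2, p_4 = 2*101 + 72 = 274, q_4 = 2*7 + 5 = 19.
  i=5: a_5=2, p_5 = 2*274 + 101 = 649, q_5 = 2*19 + 7 = 45.
Check: 649^2 - 208*45^2 = 421201 - 421200 = 1, so (x, y) = (649, 45) solves the equation, and by the theorem it is the least positive solution.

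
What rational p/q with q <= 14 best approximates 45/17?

Expand x = 45/17 as a continued fraction with the Euclidean algorithm:
  45 = 2*17 + 11, so a_0 = 2.
  17 = 1*11 + 6, so a_1 = 1.
  11 = 1*6 + 5, so a_2 = 1.
  6 = 1*5 + 1, so a_3 = 1.
  5 = 5*1 + 0, so a_4 = 5.
so x = [2; 1, 1, 1, 5].
Convergents (p_i = a_i*p_{i-1} + p_{i-2}, q_i = a_i*q_{i-1} + q_{i-2} with p_{-2}=0, p_{-1}=1, q_{-2}=1, q_{-1}=0), until the denominator exceeds 14:
  i=0: a_0=2, p_0 = 2*1 + 0 = 2, q_0 = 2*0 + 1 = 1.
  i=1: a_1=1, p_1 = 1*2 + 1 = 3, q_1 = 1*1 + 0 = 1.
  i=2: a_2=1, p_2 = 1*3 + 2 = 5, q_2 = 1*1 + 1 = 2.
  i=3: a_3=1, p_3 = 1*5 + 3 = 8, q_3 = 1*2 + 1 = 3.
  i=4: a_4=5, p_4 = 5*8 + 5 = 45, q_4 = 5*3 + 2 = 17.
q_4 = 17 > 14, so the last convergent with denominator <= 14 is p_3/q_3 = 8/3.
The closest fraction with denominator <= 14 is either p_3/q_3 or the intermediate fraction (k*p_3 + p_2)/(k*q_3 + q_2) with the largest k >= 1 whose denominator stays <= 14; these approach x as k grows, and every other convergent or intermediate fraction in range is farther away.
Largest k: floor((14 - q_2)/q_3) = floor((14 - 2)/3) = 4.
That gives (4*8 + 5)/(4*3 + 2) = 37/14.
Compare the errors: |x - 8/3| = |45*3 - 8*17|/(17*3) = 1/51, and |x - 37/14| = |45*14 - 37*17|/(17*14) = 1/238.
Cross-multiplying, 1*51 = 51 < 238 = 1*238, so 1/238 is smaller: the intermediate fraction 37/14 is closer to x than 8/3.

37/14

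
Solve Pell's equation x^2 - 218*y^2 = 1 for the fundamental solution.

First expand sqrt(218) as a continued fraction. With x_i = (sqrt(218) + m_i)/d_i and (m_0, d_0) = (0, 1): a_0 = floor(sqrt(218)) = 14, since 14^2 = 196 <= 218 < 225 = 15^2.
Iterate m_{i+1} = d_i*a_i - m_i, d_{i+1} = (218 - m_{i+1}^2)/d_i, a_{i+1} = floor((a_0 + m_{i+1})/d_{i+1}):
  m_1 = 1*14 - 0 = 14, d_1 = (218 - 14^2)/1 = 22/1 = 22, a_1 = floor((14 + 14)/22) = 1.
  m_2 = 22*1 - 14 = 8, d_2 = (218 - 8^2)/22 = 154/22 = 7, a_2 = floor((14 + 8)/7) = 3.
  m_3 = 7*3 - 8 = 13, d_3 = (218 - 13^2)/7 = 49/7 = 7, a_3 = floor((14 + 13)/7) = 3.
  m_4 = 7*3 - 13 = 8, d_4 = (218 - 8^2)/7 = 154/7 = 22, a_4 = floor((14 + 8)/22) = 1.
  m_5 = 22*1 - 8 = 14, d_5 = (218 - 14^2)/22 = 22/22 = 1, a_5 = floor((14 + 14)/1) = 28.
  m_6 = 1*28 - 14 = 14, d_6 = (218 - 14^2)/1 = 22/1 = 22: (m_6, d_6) = (m_1, d_1) = (14, 22), so from here the quotients repeat a_1, ..., a_5; the period length is 5.
So sqrt(218) = [14; (1, 3, 3, 1, 28)] with period length k = 5.
k is odd, so (p_{k-1}, q_{k-1}) only solves x^2 - 218y^2 = -1 and the fundamental solution of x^2 - 218y^2 = 1 is (p_{2k-1}, q_{2k-1}) = (p_9, q_9); compute convergents through index 9, running through the period twice.
Convergents (p_i = a_i*p_{i-1} + p_{i-2}, q_i = a_i*q_{i-1} + q_{i-2} with p_{-2}=0, p_{-1}=1, q_{-2}=1, q_{-1}=0):
  i=0: a_0=14, p_0 = 14*1 + 0 = 14, q_0 = 14*0 + 1 = 1.
  i=1: a_1=1, p_1 = 1*14 + 1 = 15, q_1 = 1*1 + 0 = 1.
  i=2: a_2=3, p_2 = 3*15 + 14 = 59, q_2 = 3*1 + 1 = 4.
  i=3: a_3=3, p_3 = 3*59 + 15 = 192, q_3 = 3*4 + 1 = 13.
  i=4: a_4=1, p_4 = 1*192 + 59 = 251, q_4 = 1*13 + 4 = 17.
  i=5: a_5=28, p_5 = 28*251 + 192 = 7220, q_5 = 28*17 + 13 = 489.
  i=6: a_6=1, p_6 = 1*7220 + 251 = 7471, q_6 = 1*489 + 17 = 506.
  i=7: a_7=3, p_7 = 3*7471 + 7220 = 29633, q_7 = 3*506 + 489 = 2007.
  i=8: a_8=3, p_8 = 3*29633 + 7471 = 96370, q_8 = 3*2007 + 506 = 6527.
  i=9: a_9=1, p_9 = 1*96370 + 29633 = 126003, q_9 = 1*6527 + 2007 = 8534.
Indeed p_4^2 - 218*q_4^2 = 63001 - 63002 = -1, not +1.
Check: 126003^2 - 218*8534^2 = 15876756009 - 15876756008 = 1, so (x, y) = (126003, 8534) solves the equation, and by the theorem it is the least positive solution.

(x, y) = (126003, 8534)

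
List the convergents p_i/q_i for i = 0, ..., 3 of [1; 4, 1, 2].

Using the convergent recurrence p_i = a_i*p_{i-1} + p_{i-2}, q_i = a_i*q_{i-1} + q_{i-2} with p_{-2}=0, p_{-1}=1, q_{-2}=1, q_{-1}=0:
  i=0: a_0=1, p_0 = 1*1 + 0 = 1, q_0 = 1*0 + 1 = 1.
  i=1: a_1=4, p_1 = 4*1 + 1 = 5, q_1 = 4*1 + 0 = 4.
  i=2: a_2=1, p_2 = 1*5 + 1 = 6, q_2 = 1*4 + 1 = 5.
  i=3: a_3=2, p_3 = 2*6 + 5 = 17, q_3 = 2*5 + 4 = 14.

1/1, 5/4, 6/5, 17/14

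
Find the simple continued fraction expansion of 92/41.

Run the Euclidean algorithm on 92 and 41; the successive quotients are the partial quotients a_0, a_1, ... (each step inverts the fractional part left over by the previous one):
  92 = 2*41 + 10, so a_0 = 2.
  41 = 4*10 + 1, so a_1 = 4.
  10 = 10*1 + 0, so a_2 = 10.
The remainder reaches 0 after 3 divisions, so the expansion has 3 partial quotients, read off in order.

[2; 4, 10]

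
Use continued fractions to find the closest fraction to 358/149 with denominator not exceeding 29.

Expand x = 358/149 as a continued fraction with the Euclidean algorithm:
  358 = 2*149 + 60, so a_0 = 2.
  149 = 2*60 + 29, so a_1 = 2.
  60 = 2*29 + 2, so a_2 = 2.
  29 = 14*2 + 1, so a_3 = 14.
  2 = 2*1 + 0, so a_4 = 2.
so x = [2; 2, 2, 14, 2].
Convergents (p_i = a_i*p_{i-1} + p_{i-2}, q_i = a_i*q_{i-1} + q_{i-2} with p_{-2}=0, p_{-1}=1, q_{-2}=1, q_{-1}=0), until the denominator exceeds 29:
  i=0: a_0=2, p_0 = 2*1 + 0 = 2, q_0 = 2*0 + 1 = 1.
  i=1: a_1=2, p_1 = 2*2 + 1 = 5, q_1 = 2*1 + 0 = 2.
  i=2: a_2=2, p_2 = 2*5 + 2 = 12, q_2 = 2*2 + 1 = 5.
  i=3: a_3=14, p_3 = 14*12 + 5 = 173, q_3 = 14*5 + 2 = 72.
q_3 = 72 > 29, so the last convergent with denominator <= 29 is p_2/q_2 = 12/5.
The closest fraction with denominator <= 29 is either p_2/q_2 or the intermediate fraction (k*p_2 + p_1)/(k*q_2 + q_1) with the largest k >= 1 whose denominator stays <= 29; these approach x as k grows, and every other convergent or intermediate fraction in range is farther away.
Largest k: floor((29 - q_1)/q_2) = floor((29 - 2)/5) = 5.
That gives (5*12 + 5)/(5*5 + 2) = 65/27.
Compare the errors: |x - 12/5| = |358*5 - 12*149|/(149*5) = 2/745, and |x - 65/27| = |358*27 - 65*149|/(149*27) = 19/4023.
Cross-multiplying, 2*4023 = 8046 < 14155 = 19*745, so 2/745 is smaller: the convergent 12/5 is closer to x than 65/27.

12/5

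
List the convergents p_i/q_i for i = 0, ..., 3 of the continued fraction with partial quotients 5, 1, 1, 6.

Using the convergent recurrence p_i = a_i*p_{i-1} + p_{i-2}, q_i = a_i*q_{i-1} + q_{i-2} with p_{-2}=0, p_{-1}=1, q_{-2}=1, q_{-1}=0:
  i=0: a_0=5, p_0 = 5*1 + 0 = 5, q_0 = 5*0 + 1 = 1.
  i=1: a_1=1, p_1 = 1*5 + 1 = 6, q_1 = 1*1 + 0 = 1.
  i=2: a_2=1, p_2 = 1*6 + 5 = 11, q_2 = 1*1 + 1 = 2.
  i=3: a_3=6, p_3 = 6*11 + 6 = 72, q_3 = 6*2 + 1 = 13.

5/1, 6/1, 11/2, 72/13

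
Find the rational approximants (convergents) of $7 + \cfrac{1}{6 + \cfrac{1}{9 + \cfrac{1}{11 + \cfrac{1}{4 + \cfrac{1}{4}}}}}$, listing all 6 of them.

7/1, 43/6, 394/55, 4377/611, 17902/2499, 75985/10607

Using the convergent recurrence p_i = a_i*p_{i-1} + p_{i-2}, q_i = a_i*q_{i-1} + q_{i-2} with p_{-2}=0, p_{-1}=1, q_{-2}=1, q_{-1}=0:
  i=0: a_0=7, p_0 = 7*1 + 0 = 7, q_0 = 7*0 + 1 = 1.
  i=1: a_1=6, p_1 = 6*7 + 1 = 43, q_1 = 6*1 + 0 = 6.
  i=2: a_2=9, p_2 = 9*43 + 7 = 394, q_2 = 9*6 + 1 = 55.
  i=3: a_3=11, p_3 = 11*394 + 43 = 4377, q_3 = 11*55 + 6 = 611.
  i=4: a_4=4, p_4 = 4*4377 + 394 = 17902, q_4 = 4*611 + 55 = 2499.
  i=5: a_5=4, p_5 = 4*17902 + 4377 = 75985, q_5 = 4*2499 + 611 = 10607.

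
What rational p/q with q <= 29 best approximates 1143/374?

55/18

Expand x = 1143/374 as a continued fraction with the Euclidean algorithm:
  1143 = 3*374 + 21, so a_0 = 3.
  374 = 17*21 + 17, so a_1 = 17.
  21 = 1*17 + 4, so a_2 = 1.
  17 = 4*4 + 1, so a_3 = 4.
  4 = 4*1 + 0, so a_4 = 4.
so x = [3; 17, 1, 4, 4].
Convergents (p_i = a_i*p_{i-1} + p_{i-2}, q_i = a_i*q_{i-1} + q_{i-2} with p_{-2}=0, p_{-1}=1, q_{-2}=1, q_{-1}=0), until the denominator exceeds 29:
  i=0: a_0=3, p_0 = 3*1 + 0 = 3, q_0 = 3*0 + 1 = 1.
  i=1: a_1=17, p_1 = 17*3 + 1 = 52, q_1 = 17*1 + 0 = 17.
  i=2: a_2=1, p_2 = 1*52 + 3 = 55, q_2 = 1*17 + 1 = 18.
  i=3: a_3=4, p_3 = 4*55 + 52 = 272, q_3 = 4*18 + 17 = 89.
q_3 = 89 > 29, so the last convergent with denominator <= 29 is p_2/q_2 = 55/18.
The closest fraction with denominator <= 29 is either p_2/q_2 or the intermediate fraction (k*p_2 + p_1)/(k*q_2 + q_1) with the largest k >= 1 whose denominator stays <= 29; these approach x as k grows, and every other convergent or intermediate fraction in range is farther away.
Largest k: floor((29 - q_1)/q_2) = floor((29 - 17)/18) = 0.
Since k = 0, no intermediate fraction beyond p_2/q_2 has denominator <= 29, so the convergent 55/18 is the closest (its error is |1143*18 - 55*374|/(374*18) = 4/6732).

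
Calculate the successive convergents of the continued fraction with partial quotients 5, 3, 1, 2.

Using the convergent recurrence p_i = a_i*p_{i-1} + p_{i-2}, q_i = a_i*q_{i-1} + q_{i-2} with p_{-2}=0, p_{-1}=1, q_{-2}=1, q_{-1}=0:
  i=0: a_0=5, p_0 = 5*1 + 0 = 5, q_0 = 5*0 + 1 = 1.
  i=1: a_1=3, p_1 = 3*5 + 1 = 16, q_1 = 3*1 + 0 = 3.
  i=2: a_2=1, p_2 = 1*16 + 5 = 21, q_2 = 1*3 + 1 = 4.
  i=3: a_3=2, p_3 = 2*21 + 16 = 58, q_3 = 2*4 + 3 = 11.

5/1, 16/3, 21/4, 58/11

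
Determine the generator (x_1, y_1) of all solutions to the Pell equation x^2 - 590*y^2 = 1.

(x, y) = (5781, 238)

First expand sqrt(590) as a continued fraction. With x_i = (sqrt(590) + m_i)/d_i and (m_0, d_0) = (0, 1): a_0 = floor(sqrt(590)) = 24, since 24^2 = 576 <= 590 < 625 = 25^2.
Iterate m_{i+1} = d_i*a_i - m_i, d_{i+1} = (590 - m_{i+1}^2)/d_i, a_{i+1} = floor((a_0 + m_{i+1})/d_{i+1}):
  m_1 = 1*24 - 0 = 24, d_1 = (590 - 24^2)/1 = 14/1 = 14, a_1 = floor((24 + 24)/14) = 3.
  m_2 = 14*3 - 24 = 18, d_2 = (590 - 18^2)/14 = 266/14 = 19, a_2 = floor((24 + 18)/19) = 2.
  m_3 = 19*2 - 18 = 20, d_3 = (590 - 20^2)/19 = 190/19 = 10, a_3 = floor((24 + 20)/10) = 4.
  m_4 = 10*4 - 20 = 20, d_4 = (590 - 20^2)/10 = 190/10 = 19, a_4 = floor((24 + 20)/19) = 2.
  m_5 = 19*2 - 20 = 18, d_5 = (590 - 18^2)/19 = 266/19 = 14, a_5 = floor((24 + 18)/14) = 3.
  m_6 = 14*3 - 18 = 24, d_6 = (590 - 24^2)/14 = 14/14 = 1, a_6 = floor((24 + 24)/1) = 48.
  m_7 = 1*48 - 24 = 24, d_7 = (590 - 24^2)/1 = 14/1 = 14: (m_7, d_7) = (m_1, d_1) = (24, 14), so from here the quotients repeat a_1, ..., a_6; the period length is 6.
So sqrt(590) = [24; (3, 2, 4, 2, 3, 48)] with period length k = 6.
k is even, so the fundamental solution of x^2 - 590y^2 = 1 is (p_{k-1}, q_{k-1}) = (p_5, q_5); compute convergents through index 5.
Convergents (p_i = a_i*p_{i-1} + p_{i-2}, q_i = a_i*q_{i-1} + q_{i-2} with p_{-2}=0, p_{-1}=1, q_{-2}=1, q_{-1}=0):
  i=0: a_0=24, p_0 = 24*1 + 0 = 24, q_0 = 24*0 + 1 = 1.
  i=1: a_1=3, p_1 = 3*24 + 1 = 73, q_1 = 3*1 + 0 = 3.
  i=2: a_2=2, p_2 = 2*73 + 24 = 170, q_2 = 2*3 + 1 = 7.
  i=3: a_3=4, p_3 = 4*170 + 73 = 753, q_3 = 4*7 + 3 = 31.
  i=4: a_4=2, p_4 = 2*753 + 170 = 1676, q_4 = 2*31 + 7 = 69.
  i=5: a_5=3, p_5 = 3*1676 + 753 = 5781, q_5 = 3*69 + 31 = 238.
Check: 5781^2 - 590*238^2 = 33419961 - 33419960 = 1, so (x, y) = (5781, 238) solves the equation, and by the theorem it is the least positive solution.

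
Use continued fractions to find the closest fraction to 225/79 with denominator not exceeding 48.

131/46

Expand x = 225/79 as a continued fraction with the Euclidean algorithm:
  225 = 2*79 + 67, so a_0 = 2.
  79 = 1*67 + 12, so a_1 = 1.
  67 = 5*12 + 7, so a_2 = 5.
  12 = 1*7 + 5, so a_3 = 1.
  7 = 1*5 + 2, so a_4 = 1.
  5 = 2*2 + 1, so a_5 = 2.
  2 = 2*1 + 0, so a_6 = 2.
so x = [2; 1, 5, 1, 1, 2, 2].
Convergents (p_i = a_i*p_{i-1} + p_{i-2}, q_i = a_i*q_{i-1} + q_{i-2} with p_{-2}=0, p_{-1}=1, q_{-2}=1, q_{-1}=0), until the denominator exceeds 48:
  i=0: a_0=2, p_0 = 2*1 + 0 = 2, q_0 = 2*0 + 1 = 1.
  i=1: a_1=1, p_1 = 1*2 + 1 = 3, q_1 = 1*1 + 0 = 1.
  i=2: a_2=5, p_2 = 5*3 + 2 = 17, q_2 = 5*1 + 1 = 6.
  i=3: a_3=1, p_3 = 1*17 + 3 = 20, q_3 = 1*6 + 1 = 7.
  i=4: a_4=1, p_4 = 1*20 + 17 = 37, q_4 = 1*7 + 6 = 13.
  i=5: a_5=2, p_5 = 2*37 + 20 = 94, q_5 = 2*13 + 7 = 33.
  i=6: a_6=2, p_6 = 2*94 + 37 = 225, q_6 = 2*33 + 13 = 79.
q_6 = 79 > 48, so the last convergent with denominator <= 48 is p_5/q_5 = 94/33.
The closest fraction with denominator <= 48 is either p_5/q_5 or the intermediate fraction (k*p_5 + p_4)/(k*q_5 + q_4) with the largest k >= 1 whose denominator stays <= 48; these approach x as k grows, and every other convergent or intermediate fraction in range is farther away.
Largest k: floor((48 - q_4)/q_5) = floor((48 - 13)/33) = 1.
That gives (1*94 + 37)/(1*33 + 13) = 131/46.
Compare the errors: |x - 94/33| = |225*33 - 94*79|/(79*33) = 1/2607, and |x - 131/46| = |225*46 - 131*79|/(79*46) = 1/3634.
Cross-multiplying, 1*2607 = 2607 < 3634 = 1*3634, so 1/3634 is smaller: the intermediate fraction 131/46 is closer to x than 94/33.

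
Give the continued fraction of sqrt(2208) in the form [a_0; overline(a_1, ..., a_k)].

[46; overline(1, 92)]

Write x_i = (sqrt(2208) + m_i)/d_i with (m_0, d_0) = (0, 1). a_0 = floor(sqrt(2208)) = 46, since 46^2 = 2116 <= 2208 < 2209 = 47^2.
Iterate m_{i+1} = d_i*a_i - m_i, d_{i+1} = (2208 - m_{i+1}^2)/d_i, a_{i+1} = floor((a_0 + m_{i+1})/d_{i+1}):
  m_1 = 1*46 - 0 = 46, d_1 = (2208 - 46^2)/1 = 92/1 = 92, a_1 = floor((46 + 46)/92) = 1.
  m_2 = 92*1 - 46 = 46, d_2 = (2208 - 46^2)/92 = 92/92 = 1, a_2 = floor((46 + 46)/1) = 92.
  m_3 = 1*92 - 46 = 46, d_3 = (2208 - 46^2)/1 = 92/1 = 92: (m_3, d_3) = (m_1, d_1) = (46, 92), so from here the quotients repeat a_1, a_2; the period length is 2.
Hence the expansion of sqrt(2208) is a_0 = 46 followed by the repeating block 1, 92 (period 2).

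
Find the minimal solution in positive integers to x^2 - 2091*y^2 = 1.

(x, y) = (253010, 5533)

First expand sqrt(2091) as a continued fraction. With x_i = (sqrt(2091) + m_i)/d_i and (m_0, d_0) = (0, 1): a_0 = floor(sqrt(2091)) = 45, since 45^2 = 2025 <= 2091 < 2116 = 46^2.
Iterate m_{i+1} = d_i*a_i - m_i, d_{i+1} = (2091 - m_{i+1}^2)/d_i, a_{i+1} = floor((a_0 + m_{i+1})/d_{i+1}):
  m_1 = 1*45 - 0 = 45, d_1 = (2091 - 45^2)/1 = 66/1 = 66, a_1 = floor((45 + 45)/66) = 1.
  m_2 = 66*1 - 45 = 21, d_2 = (2091 - 21^2)/66 = 1650/66 = 25, a_2 = floor((45 + 21)/25) = 2.
  m_3 = 25*2 - 21 = 29, d_3 = (2091 - 29^2)/25 = 1250/25 = 50, a_3 = floor((45 + 29)/50) = 1.
  m_4 = 50*1 - 29 = 21, d_4 = (2091 - 21^2)/50 = 1650/50 = 33, a_4 = floor((45 + 21)/33) = 2.
  m_5 = 33*2 - 21 = 45, d_5 = (2091 - 45^2)/33 = 66/33 = 2, a_5 = floor((45 + 45)/2) = 45.
  m_6 = 2*45 - 45 = 45, d_6 = (2091 - 45^2)/2 = 66/2 = 33, a_6 = floor((45 + 45)/33) = 2.
  m_7 = 33*2 - 45 = 21, d_7 = (2091 - 21^2)/33 = 1650/33 = 50, a_7 = floor((45 + 21)/50) = 1.
  m_8 = 50*1 - 21 = 29, d_8 = (2091 - 29^2)/50 = 1250/50 = 25, a_8 = floor((45 + 29)/25) = 2.
  m_9 = 25*2 - 29 = 21, d_9 = (2091 - 21^2)/25 = 1650/25 = 66, a_9 = floor((45 + 21)/66) = 1.
  m_10 = 66*1 - 21 = 45, d_10 = (2091 - 45^2)/66 = 66/66 = 1, a_10 = floor((45 + 45)/1) = 90.
  m_11 = 1*90 - 45 = 45, d_11 = (2091 - 45^2)/1 = 66/1 = 66: (m_11, d_11) = (m_1, d_1) = (45, 66), so from here the quotients repeat a_1, ..., a_10; the period length is 10.
So sqrt(2091) = [45; (1, 2, 1, 2, 45, 2, 1, 2, 1, 90)] with period length k = 10.
k is even, so the fundamental solution of x^2 - 2091y^2 = 1 is (p_{k-1}, q_{k-1}) = (p_9, q_9); compute convergents through index 9.
Convergents (p_i = a_i*p_{i-1} + p_{i-2}, q_i = a_i*q_{i-1} + q_{i-2} with p_{-2}=0, p_{-1}=1, q_{-2}=1, q_{-1}=0):
  i=0: a_0=45, p_0 = 45*1 + 0 = 45, q_0 = 45*0 + 1 = 1.
  i=1: a_1=1, p_1 = 1*45 + 1 = 46, q_1 = 1*1 + 0 = 1.
  i=2: a_2=2, p_2 = 2*46 + 45 = 137, q_2 = 2*1 + 1 = 3.
  i=3: a_3=1, p_3 = 1*137 + 46 = 183, q_3 = 1*3 + 1 = 4.
  i=4: a_4=2, p_4 = 2*183 + 137 = 503, q_4 = 2*4 + 3 = 11.
  i=5: a_5=45, p_5 = 45*503 + 183 = 22818, q_5 = 45*11 + 4 = 499.
  i=6: a_6=2, p_6 = 2*22818 + 503 = 46139, q_6 = 2*499 + 11 = 1009.
  i=7: a_7=1, p_7 = 1*46139 + 22818 = 68957, q_7 = 1*1009 + 499 = 1508.
  i=8: a_8=2, p_8 = 2*68957 + 46139 = 184053, q_8 = 2*1508 + 1009 = 4025.
  i=9: a_9=1, p_9 = 1*184053 + 68957 = 253010, q_9 = 1*4025 + 1508 = 5533.
Check: 253010^2 - 2091*5533^2 = 64014060100 - 64014060099 = 1, so (x, y) = (253010, 5533) solves the equation, and by the theorem it is the least positive solution.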